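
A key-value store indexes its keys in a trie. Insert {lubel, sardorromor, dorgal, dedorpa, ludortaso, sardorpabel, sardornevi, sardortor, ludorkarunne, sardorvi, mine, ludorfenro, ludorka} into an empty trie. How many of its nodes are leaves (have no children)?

12

Leaves are exactly the stored words that no other stored word extends.
Those words: "dedorpa", "dorgal", "lubel", "ludorfenro", "ludorkarunne", "ludortaso", "mine", "sardornevi", "sardorpabel", "sardorromor", "sardortor", "sardorvi"
Leaf count: 12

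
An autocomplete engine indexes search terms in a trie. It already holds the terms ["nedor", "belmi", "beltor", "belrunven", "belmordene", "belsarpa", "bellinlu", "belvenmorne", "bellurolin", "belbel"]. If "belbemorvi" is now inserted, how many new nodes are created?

"belbe" is already a path in the trie; the remaining "morvi" must be added.
Each of the 5 remaining characters creates one node.

5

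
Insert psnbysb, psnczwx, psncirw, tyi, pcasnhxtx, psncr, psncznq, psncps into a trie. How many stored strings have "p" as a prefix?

7

Filter for entries beginning with "p":
Matches: "pcasnhxtx", "psnbysb", "psncirw", "psncps", "psncr", "psncznq", "psnczwx"
Count: 7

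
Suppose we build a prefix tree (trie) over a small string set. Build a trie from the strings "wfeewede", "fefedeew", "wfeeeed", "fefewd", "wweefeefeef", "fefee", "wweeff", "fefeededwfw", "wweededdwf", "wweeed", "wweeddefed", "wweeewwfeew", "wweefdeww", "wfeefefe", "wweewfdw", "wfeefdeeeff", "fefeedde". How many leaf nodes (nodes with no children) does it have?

16

A leaf is a node with no children — equivalently, the end of a word that is not a proper prefix of any other stored word.
Those words: "fefedeew", "fefeedde", "fefeededwfw", "fefewd", "wfeeeed", "wfeefdeeeff", "wfeefefe", "wfeewede", "wweeddefed", "wweededdwf", "wweeed", "wweeewwfeew", "wweefdeww", "wweefeefeef", "wweeff", "wweewfdw"
Leaf count: 16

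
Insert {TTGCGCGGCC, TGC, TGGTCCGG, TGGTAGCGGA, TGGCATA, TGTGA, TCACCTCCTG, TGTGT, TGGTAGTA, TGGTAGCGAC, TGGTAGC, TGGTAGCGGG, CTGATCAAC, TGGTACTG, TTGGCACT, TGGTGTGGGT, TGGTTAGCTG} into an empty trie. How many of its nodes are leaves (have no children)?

A leaf is a node with no children — equivalently, the end of a word that is not a proper prefix of any other stored word.
Those words: "CTGATCAAC", "TCACCTCCTG", "TGC", "TGGCATA", "TGGTACTG", "TGGTAGCGAC", "TGGTAGCGGA", "TGGTAGCGGG", "TGGTAGTA", "TGGTCCGG", "TGGTGTGGGT", "TGGTTAGCTG", "TGTGA", "TGTGT", "TTGCGCGGCC", "TTGGCACT"
Leaf count: 16

16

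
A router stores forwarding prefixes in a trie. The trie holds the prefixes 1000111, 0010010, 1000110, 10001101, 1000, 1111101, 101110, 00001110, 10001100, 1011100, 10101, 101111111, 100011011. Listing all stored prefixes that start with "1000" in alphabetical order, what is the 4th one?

10001101

Filter for "1000…" and sort: "1000", "1000110", "10001100", "10001101", "100011011", "1000111"
Position 4: 10001101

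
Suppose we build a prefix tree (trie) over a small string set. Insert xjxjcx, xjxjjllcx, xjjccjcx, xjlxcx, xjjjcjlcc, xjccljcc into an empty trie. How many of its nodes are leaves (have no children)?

6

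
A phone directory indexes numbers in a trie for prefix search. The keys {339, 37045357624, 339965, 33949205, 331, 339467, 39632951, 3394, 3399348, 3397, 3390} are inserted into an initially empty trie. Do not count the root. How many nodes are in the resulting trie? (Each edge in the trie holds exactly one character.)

36

Insert word by word; a character creates a node only if that edge doesn't already exist:
  "339" → 3 new (3, 3, 9)
  "37045357624" → prefix "3" already present; 10 new (7, 0, 4, 5, 3, 5, 7, 6, 2, 4)
  "339965" → prefix "339" already present; 3 new (9, 6, 5)
  "33949205" → prefix "339" already present; 5 new (4, 9, 2, 0, 5)
  "331" → prefix "33" already present; 1 new (1)
  "339467" → prefix "3394" already present; 2 new (6, 7)
  "39632951" → prefix "3" already present; 7 new (9, 6, 3, 2, 9, 5, 1)
  "3394" → prefix "3394" already present; 0 new (none)
  "3399348" → prefix "3399" already present; 3 new (3, 4, 8)
  "3397" → prefix "339" already present; 1 new (7)
  "3390" → prefix "339" already present; 1 new (0)
Total nodes = 3 + 10 + 3 + 5 + 1 + 2 + 7 + 0 + 3 + 1 + 1 = 36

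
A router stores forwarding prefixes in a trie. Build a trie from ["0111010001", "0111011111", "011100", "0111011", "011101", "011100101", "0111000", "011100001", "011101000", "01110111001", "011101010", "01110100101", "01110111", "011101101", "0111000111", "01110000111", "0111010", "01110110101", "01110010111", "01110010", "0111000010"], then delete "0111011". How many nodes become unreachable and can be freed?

A node on "0111011"'s path can go only if nothing else ends at it or branches off below it.
Every node on "0111011" is still needed (e.g. by "0111011111"), so nothing is freed.
Nodes removed: 0

0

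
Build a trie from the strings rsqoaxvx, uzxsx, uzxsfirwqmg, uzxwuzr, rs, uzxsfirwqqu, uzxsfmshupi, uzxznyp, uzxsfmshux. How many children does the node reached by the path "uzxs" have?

Follow the path "uzxs" to its node, then look at its outgoing edges.
Characters that immediately follow "uzxs" among the stored strings: {f, x}.
That node has 2 child edges.

2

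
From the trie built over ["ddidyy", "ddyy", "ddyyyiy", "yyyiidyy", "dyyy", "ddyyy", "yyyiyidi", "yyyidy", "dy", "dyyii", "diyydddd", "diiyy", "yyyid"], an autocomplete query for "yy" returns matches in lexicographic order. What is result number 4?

Words with prefix "yy", in lexicographic order: "yyyid", "yyyidy", "yyyiidyy", "yyyiyidi"
Position 4: yyyiyidi

yyyiyidi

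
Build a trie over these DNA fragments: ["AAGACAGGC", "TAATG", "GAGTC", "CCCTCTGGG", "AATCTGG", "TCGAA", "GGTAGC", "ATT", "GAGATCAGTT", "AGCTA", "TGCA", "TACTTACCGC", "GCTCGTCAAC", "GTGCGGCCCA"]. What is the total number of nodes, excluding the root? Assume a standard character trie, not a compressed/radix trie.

Count nodes per top-level branch (shared prefixes stored once):
  'A'-branch (AAGACAGGC, AATCTGG, AGCTA, ATT): 20 nodes
  'C'-branch (CCCTCTGGG): 9 nodes
  'G'-branch (GAGATCAGTT, GAGTC, GCTCGTCAAC, GGTAGC, GTGCGGCCCA): 35 nodes
  'T'-branch (TAATG, TACTTACCGC, TCGAA, TGCA): 20 nodes
Sum: 84

84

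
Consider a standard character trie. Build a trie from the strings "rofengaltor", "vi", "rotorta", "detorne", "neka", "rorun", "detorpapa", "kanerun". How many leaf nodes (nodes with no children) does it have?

Leaves are exactly the stored words that no other stored word extends.
Those words: "detorne", "detorpapa", "kanerun", "neka", "rofengaltor", "rorun", "rotorta", "vi"
Leaf count: 8

8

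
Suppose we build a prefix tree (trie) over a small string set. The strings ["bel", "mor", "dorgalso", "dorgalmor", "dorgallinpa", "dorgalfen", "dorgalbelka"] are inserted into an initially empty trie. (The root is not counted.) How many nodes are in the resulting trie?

30

For each word, the new-node count is its length minus the longest prefix already in the trie:
  "bel" → 3 new (b, e, l)
  "mor" → 3 new (m, o, r)
  "dorgalso" → 8 new (d, o, r, g, a, l, s, o)
  "dorgalmor" → prefix "dorgal" already present; 3 new (m, o, r)
  "dorgallinpa" → prefix "dorgal" already present; 5 new (l, i, n, p, a)
  "dorgalfen" → prefix "dorgal" already present; 3 new (f, e, n)
  "dorgalbelka" → prefix "dorgal" already present; 5 new (b, e, l, k, a)
Total nodes = 3 + 3 + 8 + 3 + 5 + 3 + 5 = 30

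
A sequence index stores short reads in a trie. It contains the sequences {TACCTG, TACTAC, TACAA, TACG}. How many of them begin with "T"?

Filter for entries beginning with "T":
Words under "T": TACAA, TACCTG, TACG, TACTAC
Count: 4

4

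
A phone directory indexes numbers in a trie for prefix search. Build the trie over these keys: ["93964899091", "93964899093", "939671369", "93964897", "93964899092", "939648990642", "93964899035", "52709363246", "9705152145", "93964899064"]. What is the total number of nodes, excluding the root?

44

Trace insertions, counting only characters that open a new branch:
  "93964899091" → 11 new (9, 3, 9, 6, 4, 8, 9, 9, 0, 9, 1)
  "93964899093" → prefix "9396489909" already present; 1 new (3)
  "939671369" → prefix "9396" already present; 5 new (7, 1, 3, 6, 9)
  "93964897" → prefix "9396489" already present; 1 new (7)
  "93964899092" → prefix "9396489909" already present; 1 new (2)
  "939648990642" → prefix "939648990" already present; 3 new (6, 4, 2)
  "93964899035" → prefix "939648990" already present; 2 new (3, 5)
  "52709363246" → 11 new (5, 2, 7, 0, 9, 3, 6, 3, 2, 4, 6)
  "9705152145" → prefix "9" already present; 9 new (7, 0, 5, 1, 5, 2, 1, 4, 5)
  "93964899064" → prefix "93964899064" already present; 0 new (none)
Total nodes = 11 + 1 + 5 + 1 + 1 + 3 + 2 + 11 + 9 + 0 = 44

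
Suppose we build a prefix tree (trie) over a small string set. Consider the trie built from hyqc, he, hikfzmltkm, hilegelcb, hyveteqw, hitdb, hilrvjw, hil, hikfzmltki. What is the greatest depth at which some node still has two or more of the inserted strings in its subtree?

9

Look for the deepest trie node that still has at least two words in its subtree.
"hikfzmltki" and "hikfzmltkm" agree on "hikfzmltk" (9 characters) before diverging; nothing deeper is shared.
Longest shared-prefix length: 9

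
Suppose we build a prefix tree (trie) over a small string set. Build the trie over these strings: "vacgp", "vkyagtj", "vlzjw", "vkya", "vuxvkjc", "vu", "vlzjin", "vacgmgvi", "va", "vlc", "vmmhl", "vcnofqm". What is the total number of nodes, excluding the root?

Count nodes per top-level branch (shared prefixes stored once):
  'v'-branch (va, vacgmgvi, vacgp, vcnofqm, vkya, vkyagtj, vlc, vlzjin, vlzjw, vmmhl, vu, vuxvkjc): 38 nodes
Sum: 38

38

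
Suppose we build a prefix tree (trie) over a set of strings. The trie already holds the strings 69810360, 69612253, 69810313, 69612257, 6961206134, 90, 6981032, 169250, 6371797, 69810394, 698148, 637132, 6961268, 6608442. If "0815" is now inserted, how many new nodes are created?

Nothing in the trie begins with "0"; the whole of "0815" is new.
4 − 0 = 4 new nodes.

4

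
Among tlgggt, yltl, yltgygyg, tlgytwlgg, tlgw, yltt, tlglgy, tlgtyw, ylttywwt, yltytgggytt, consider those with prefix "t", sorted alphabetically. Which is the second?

tlglgy

DFS of the "t" subtree visits, in order: "tlgggt", "tlglgy", "tlgtyw", "tlgw", "tlgytwlgg"
Position 2: tlglgy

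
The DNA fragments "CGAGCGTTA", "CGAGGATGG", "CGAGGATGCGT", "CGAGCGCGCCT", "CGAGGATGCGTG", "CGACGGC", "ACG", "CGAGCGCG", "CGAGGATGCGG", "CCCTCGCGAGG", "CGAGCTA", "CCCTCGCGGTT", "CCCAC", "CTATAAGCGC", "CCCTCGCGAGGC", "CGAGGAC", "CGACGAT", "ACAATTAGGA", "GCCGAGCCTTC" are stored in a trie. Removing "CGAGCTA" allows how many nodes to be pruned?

2

Walk "CGAGCTA" from the leaf back toward the root, removing each node that no remaining word uses.
The suffix "TA" (2 nodes) is used only by "CGAGCTA"; the node for "CGAGC" still has the child "G", so pruning stops there.
Nodes removed: 2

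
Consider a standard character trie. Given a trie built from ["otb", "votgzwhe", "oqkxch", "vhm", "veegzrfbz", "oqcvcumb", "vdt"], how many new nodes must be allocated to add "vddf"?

2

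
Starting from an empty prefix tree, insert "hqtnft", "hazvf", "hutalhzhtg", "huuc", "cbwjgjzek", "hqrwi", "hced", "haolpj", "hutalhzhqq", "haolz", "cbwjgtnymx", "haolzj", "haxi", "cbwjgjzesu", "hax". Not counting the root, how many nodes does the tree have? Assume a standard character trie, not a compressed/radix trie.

For each word, the new-node count is its length minus the longest prefix already in the trie:
  "hqtnft" → 6 new (h, q, t, n, f, t)
  "hazvf" → prefix "h" already present; 4 new (a, z, v, f)
  "hutalhzhtg" → prefix "h" already present; 9 new (u, t, a, l, h, z, h, t, g)
  "huuc" → prefix "hu" already present; 2 new (u, c)
  "cbwjgjzek" → 9 new (c, b, w, j, g, j, z, e, k)
  "hqrwi" → prefix "hq" already present; 3 new (r, w, i)
  "hced" → prefix "h" already present; 3 new (c, e, d)
  "haolpj" → prefix "ha" already present; 4 new (o, l, p, j)
  "hutalhzhqq" → prefix "hutalhzh" already present; 2 new (q, q)
  "haolz" → prefix "haol" already present; 1 new (z)
  "cbwjgtnymx" → prefix "cbwjg" already present; 5 new (t, n, y, m, x)
  "haolzj" → prefix "haolz" already present; 1 new (j)
  "haxi" → prefix "ha" already present; 2 new (x, i)
  "cbwjgjzesu" → prefix "cbwjgjze" already present; 2 new (s, u)
  "hax" → prefix "hax" already present; 0 new (none)
Total nodes = 6 + 4 + 9 + 2 + 9 + 3 + 3 + 4 + 2 + 1 + 5 + 1 + 2 + 2 + 0 = 53

53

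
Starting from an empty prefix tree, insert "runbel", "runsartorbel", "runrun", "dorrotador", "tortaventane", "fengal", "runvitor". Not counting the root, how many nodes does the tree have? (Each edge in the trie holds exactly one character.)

51

Insert word by word; a character creates a node only if that edge doesn't already exist:
  "runbel" → 6 new (r, u, n, b, e, l)
  "runsartorbel" → prefix "run" already present; 9 new (s, a, r, t, o, r, b, e, l)
  "runrun" → prefix "run" already present; 3 new (r, u, n)
  "dorrotador" → 10 new (d, o, r, r, o, t, a, d, o, r)
  "tortaventane" → 12 new (t, o, r, t, a, v, e, n, t, a, n, e)
  "fengal" → 6 new (f, e, n, g, a, l)
  "runvitor" → prefix "run" already present; 5 new (v, i, t, o, r)
Total nodes = 6 + 9 + 3 + 10 + 12 + 6 + 5 = 51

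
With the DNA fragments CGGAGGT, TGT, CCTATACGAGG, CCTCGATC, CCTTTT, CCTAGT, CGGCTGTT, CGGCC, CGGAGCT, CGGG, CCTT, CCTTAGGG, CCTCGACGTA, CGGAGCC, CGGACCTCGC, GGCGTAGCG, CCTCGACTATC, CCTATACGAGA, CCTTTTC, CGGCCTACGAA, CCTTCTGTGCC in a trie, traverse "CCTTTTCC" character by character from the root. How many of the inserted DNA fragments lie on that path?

3

Check each prefix of "CCTTTTCC" against the stored set — each match is an end-marker on the path.
Prefixes of the query that are stored words: "CCTT", "CCTTTT", "CCTTTTC"
Count: 3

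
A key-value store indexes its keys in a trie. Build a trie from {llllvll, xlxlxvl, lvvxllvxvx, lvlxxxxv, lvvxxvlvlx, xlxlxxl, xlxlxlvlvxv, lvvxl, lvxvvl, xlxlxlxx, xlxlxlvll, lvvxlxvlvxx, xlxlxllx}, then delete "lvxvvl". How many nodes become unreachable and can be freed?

4

A node on "lvxvvl"'s path can go only if nothing else ends at it or branches off below it.
The suffix "xvvl" (4 nodes) is used only by "lvxvvl"; the node for "lv" still has the child "v", so pruning stops there.
Nodes removed: 4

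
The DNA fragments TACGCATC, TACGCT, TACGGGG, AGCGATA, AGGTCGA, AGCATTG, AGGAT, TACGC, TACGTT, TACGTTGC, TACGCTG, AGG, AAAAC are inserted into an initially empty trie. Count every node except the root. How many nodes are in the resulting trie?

Trace insertions, counting only characters that open a new branch:
  "TACGCATC" → 8 new (T, A, C, G, C, A, T, C)
  "TACGCT" → prefix "TACGC" already present; 1 new (T)
  "TACGGGG" → prefix "TACG" already present; 3 new (G, G, G)
  "AGCGATA" → 7 new (A, G, C, G, A, T, A)
  "AGGTCGA" → prefix "AG" already present; 5 new (G, T, C, G, A)
  "AGCATTG" → prefix "AGC" already present; 4 new (A, T, T, G)
  "AGGAT" → prefix "AGG" already present; 2 new (A, T)
  "TACGC" → prefix "TACGC" already present; 0 new (none)
  "TACGTT" → prefix "TACG" already present; 2 new (T, T)
  "TACGTTGC" → prefix "TACGTT" already present; 2 new (G, C)
  "TACGCTG" → prefix "TACGCT" already present; 1 new (G)
  "AGG" → prefix "AGG" already present; 0 new (none)
  "AAAAC" → prefix "A" already present; 4 new (A, A, A, C)
Total nodes = 8 + 1 + 3 + 7 + 5 + 4 + 2 + 0 + 2 + 2 + 1 + 0 + 4 = 39

39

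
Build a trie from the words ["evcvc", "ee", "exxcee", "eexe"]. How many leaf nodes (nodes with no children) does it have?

A leaf is a node with no children — equivalently, the end of a word that is not a proper prefix of any other stored word.
Those words: "eexe", "evcvc", "exxcee"
Leaf count: 3

3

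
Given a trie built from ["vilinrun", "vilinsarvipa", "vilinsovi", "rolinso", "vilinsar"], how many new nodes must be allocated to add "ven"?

2

"v" is already a path in the trie; the remaining "en" must be added.
Each of the 2 remaining characters creates one node.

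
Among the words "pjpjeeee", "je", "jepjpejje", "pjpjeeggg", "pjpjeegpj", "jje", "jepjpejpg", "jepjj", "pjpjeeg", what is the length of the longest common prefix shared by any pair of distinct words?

7

Equivalently: take the maximum, over all pairs, of their longest common prefix length.
"jepjpejje" and "jepjpejpg" agree on "jepjpej" (7 characters) before diverging; nothing deeper is shared.
Longest shared-prefix length: 7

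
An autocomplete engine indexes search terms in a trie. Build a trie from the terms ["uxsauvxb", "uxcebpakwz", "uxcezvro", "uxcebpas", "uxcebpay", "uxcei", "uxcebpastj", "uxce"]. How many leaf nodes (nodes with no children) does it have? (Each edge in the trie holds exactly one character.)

Leaves are exactly the stored words that no other stored word extends.
Those words: "uxcebpakwz", "uxcebpastj", "uxcebpay", "uxcei", "uxcezvro", "uxsauvxb"
Leaf count: 6

6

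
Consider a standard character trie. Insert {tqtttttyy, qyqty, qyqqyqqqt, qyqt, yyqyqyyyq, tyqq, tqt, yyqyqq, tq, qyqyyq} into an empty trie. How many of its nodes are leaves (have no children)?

A leaf is a node with no children — equivalently, the end of a word that is not a proper prefix of any other stored word.
Those words: "qyqqyqqqt", "qyqty", "qyqyyq", "tqtttttyy", "tyqq", "yyqyqq", "yyqyqyyyq"
Leaf count: 7

7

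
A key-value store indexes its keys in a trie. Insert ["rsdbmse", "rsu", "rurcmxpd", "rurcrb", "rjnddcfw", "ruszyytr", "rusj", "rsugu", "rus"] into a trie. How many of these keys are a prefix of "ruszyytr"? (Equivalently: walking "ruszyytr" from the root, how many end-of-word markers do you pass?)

Traverse "ruszyytr" character by character; count nodes along the way that are marked as word ends.
Prefixes of the query that are stored words: "rus", "ruszyytr"
Count: 2

2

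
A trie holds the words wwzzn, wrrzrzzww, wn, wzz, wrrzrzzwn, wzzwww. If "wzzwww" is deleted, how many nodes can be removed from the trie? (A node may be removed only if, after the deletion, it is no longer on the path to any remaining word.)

3

Walk "wzzwww" from the leaf back toward the root, removing each node that no remaining word uses.
The suffix "www" (3 nodes) is used only by "wzzwww"; "wzz" is itself a stored word, so pruning stops there.
Nodes removed: 3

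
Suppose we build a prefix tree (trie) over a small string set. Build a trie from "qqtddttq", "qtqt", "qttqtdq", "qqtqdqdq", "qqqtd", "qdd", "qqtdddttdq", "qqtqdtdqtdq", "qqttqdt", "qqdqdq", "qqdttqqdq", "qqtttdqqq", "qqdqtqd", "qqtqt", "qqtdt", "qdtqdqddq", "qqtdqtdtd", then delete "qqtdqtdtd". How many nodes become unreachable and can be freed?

5

After clearing the end-marker at "qqtdqtdtd", prune upward until reaching a node still needed by another word.
The suffix "qtdtd" (5 nodes) is used only by "qqtdqtdtd"; the node for "qqtd" still has the child "d", so pruning stops there.
Nodes removed: 5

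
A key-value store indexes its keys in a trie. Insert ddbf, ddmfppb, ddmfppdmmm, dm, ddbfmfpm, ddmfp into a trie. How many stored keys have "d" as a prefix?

6

Walk to "d"; the words in its subtree are exactly those with that prefix.
Words under "d": ddbf, ddbfmfpm, ddmfp, ddmfppb, ddmfppdmmm, dm
Count: 6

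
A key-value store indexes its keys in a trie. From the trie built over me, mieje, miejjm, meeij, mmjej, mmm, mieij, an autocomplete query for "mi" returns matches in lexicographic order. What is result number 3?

DFS of the "mi" subtree visits, in order: "mieij", "mieje", "miejjm"
Position 3: miejjm

miejjm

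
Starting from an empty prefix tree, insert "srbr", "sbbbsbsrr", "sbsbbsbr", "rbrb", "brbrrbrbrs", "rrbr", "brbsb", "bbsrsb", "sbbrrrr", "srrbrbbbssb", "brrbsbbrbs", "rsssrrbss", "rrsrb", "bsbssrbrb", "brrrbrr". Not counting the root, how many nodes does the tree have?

Trace insertions, counting only characters that open a new branch:
  "srbr" → 4 new (s, r, b, r)
  "sbbbsbsrr" → prefix "s" already present; 8 new (b, b, b, s, b, s, r, r)
  "sbsbbsbr" → prefix "sb" already present; 6 new (s, b, b, s, b, r)
  "rbrb" → 4 new (r, b, r, b)
  "brbrrbrbrs" → 10 new (b, r, b, r, r, b, r, b, r, s)
  "rrbr" → prefix "r" already present; 3 new (r, b, r)
  "brbsb" → prefix "brb" already present; 2 new (s, b)
  "bbsrsb" → prefix "b" already present; 5 new (b, s, r, s, b)
  "sbbrrrr" → prefix "sbb" already present; 4 new (r, r, r, r)
  "srrbrbbbssb" → prefix "sr" already present; 9 new (r, b, r, b, b, b, s, s, b)
  "brrbsbbrbs" → prefix "br" already present; 8 new (r, b, s, b, b, r, b, s)
  "rsssrrbss" → prefix "r" already present; 8 new (s, s, s, r, r, b, s, s)
  "rrsrb" → prefix "rr" already present; 3 new (s, r, b)
  "bsbssrbrb" → prefix "b" already present; 8 new (s, b, s, s, r, b, r, b)
  "brrrbrr" → prefix "brr" already present; 4 new (r, b, r, r)
Total nodes = 4 + 8 + 6 + 4 + 10 + 3 + 2 + 5 + 4 + 9 + 8 + 8 + 3 + 8 + 4 = 86

86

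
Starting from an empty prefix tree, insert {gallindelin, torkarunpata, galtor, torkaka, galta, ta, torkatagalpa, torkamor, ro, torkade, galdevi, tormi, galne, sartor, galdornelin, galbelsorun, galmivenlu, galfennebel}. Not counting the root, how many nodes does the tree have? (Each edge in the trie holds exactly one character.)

Trace insertions, counting only characters that open a new branch:
  "gallindelin" → 11 new (g, a, l, l, i, n, d, e, l, i, n)
  "torkarunpata" → 12 new (t, o, r, k, a, r, u, n, p, a, t, a)
  "galtor" → prefix "gal" already present; 3 new (t, o, r)
  "torkaka" → prefix "torka" already present; 2 new (k, a)
  "galta" → prefix "galt" already present; 1 new (a)
  "ta" → prefix "t" already present; 1 new (a)
  "torkatagalpa" → prefix "torka" already present; 7 new (t, a, g, a, l, p, a)
  "torkamor" → prefix "torka" already present; 3 new (m, o, r)
  "ro" → 2 new (r, o)
  "torkade" → prefix "torka" already present; 2 new (d, e)
  "galdevi" → prefix "gal" already present; 4 new (d, e, v, i)
  "tormi" → prefix "tor" already present; 2 new (m, i)
  "galne" → prefix "gal" already present; 2 new (n, e)
  "sartor" → 6 new (s, a, r, t, o, r)
  "galdornelin" → prefix "gald" already present; 7 new (o, r, n, e, l, i, n)
  "galbelsorun" → prefix "gal" already present; 8 new (b, e, l, s, o, r, u, n)
  "galmivenlu" → prefix "gal" already present; 7 new (m, i, v, e, n, l, u)
  "galfennebel" → prefix "gal" already present; 8 new (f, e, n, n, e, b, e, l)
Total nodes = 11 + 12 + 3 + 2 + 1 + 1 + 7 + 3 + 2 + 2 + 4 + 2 + 2 + 6 + 7 + 8 + 7 + 8 = 88

88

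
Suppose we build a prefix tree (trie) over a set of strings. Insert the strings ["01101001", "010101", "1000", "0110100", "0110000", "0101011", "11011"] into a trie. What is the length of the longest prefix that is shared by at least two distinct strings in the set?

Look for the deepest trie node that still has at least two words in its subtree.
"0110100" and "01101001" agree on "0110100" (7 characters) before diverging; nothing deeper is shared.
Longest shared-prefix length: 7

7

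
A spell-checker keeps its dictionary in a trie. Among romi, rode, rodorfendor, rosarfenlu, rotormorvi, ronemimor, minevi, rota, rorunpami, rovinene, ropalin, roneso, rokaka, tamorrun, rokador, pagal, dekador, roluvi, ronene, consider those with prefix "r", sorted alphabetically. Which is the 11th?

Words with prefix "r", in lexicographic order: "rode", "rodorfendor", "rokador", "rokaka", "roluvi", "romi", "ronemimor", "ronene", "roneso", "ropalin", "rorunpami", "rosarfenlu", "rota", "rotormorvi", "rovinene"
The 11th is rorunpami.

rorunpami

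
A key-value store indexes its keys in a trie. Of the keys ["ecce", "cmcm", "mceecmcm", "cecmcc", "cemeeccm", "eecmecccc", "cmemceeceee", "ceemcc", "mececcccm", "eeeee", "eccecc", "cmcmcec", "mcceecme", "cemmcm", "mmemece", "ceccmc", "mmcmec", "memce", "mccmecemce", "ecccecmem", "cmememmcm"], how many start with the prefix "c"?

9

Filter for entries beginning with "c":
Matches: "ceccmc", "cecmcc", "ceemcc", "cemeeccm", "cemmcm", "cmcm", "cmcmcec", "cmemceeceee", "cmememmcm"
Count: 9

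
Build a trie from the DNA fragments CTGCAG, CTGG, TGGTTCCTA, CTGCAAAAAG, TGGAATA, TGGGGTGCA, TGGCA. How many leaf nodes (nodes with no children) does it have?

Leaves are exactly the stored words that no other stored word extends.
Those words: "CTGCAAAAAG", "CTGCAG", "CTGG", "TGGAATA", "TGGCA", "TGGGGTGCA", "TGGTTCCTA"
Leaf count: 7

7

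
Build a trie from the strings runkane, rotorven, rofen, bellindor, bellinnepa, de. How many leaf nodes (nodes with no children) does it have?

6

Leaves are exactly the stored words that no other stored word extends.
Those words: "bellindor", "bellinnepa", "de", "rofen", "rotorven", "runkane"
Leaf count: 6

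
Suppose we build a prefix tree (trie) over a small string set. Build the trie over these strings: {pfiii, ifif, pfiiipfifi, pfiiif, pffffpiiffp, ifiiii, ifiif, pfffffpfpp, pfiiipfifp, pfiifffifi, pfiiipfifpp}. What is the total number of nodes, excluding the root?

For each word, the new-node count is its length minus the longest prefix already in the trie:
  "pfiii" → 5 new (p, f, i, i, i)
  "ifif" → 4 new (i, f, i, f)
  "pfiiipfifi" → prefix "pfiii" already present; 5 new (p, f, i, f, i)
  "pfiiif" → prefix "pfiii" already present; 1 new (f)
  "pffffpiiffp" → prefix "pf" already present; 9 new (f, f, f, p, i, i, f, f, p)
  "ifiiii" → prefix "ifi" already present; 3 new (i, i, i)
  "ifiif" → prefix "ifii" already present; 1 new (f)
  "pfffffpfpp" → prefix "pffff" already present; 5 new (f, p, f, p, p)
  "pfiiipfifp" → prefix "pfiiipfif" already present; 1 new (p)
  "pfiifffifi" → prefix "pfii" already present; 6 new (f, f, f, i, f, i)
  "pfiiipfifpp" → prefix "pfiiipfifp" already present; 1 new (p)
Total nodes = 5 + 4 + 5 + 1 + 9 + 3 + 1 + 5 + 1 + 6 + 1 = 41

41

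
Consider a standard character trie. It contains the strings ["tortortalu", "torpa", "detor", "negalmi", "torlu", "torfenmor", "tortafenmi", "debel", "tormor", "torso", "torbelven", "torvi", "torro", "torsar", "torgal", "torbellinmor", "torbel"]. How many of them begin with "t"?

Traverse to the node for "t", then collect every word in that subtree.
Matches: "torbel", "torbellinmor", "torbelven", "torfenmor", "torgal", "torlu", "tormor", "torpa", "torro", "torsar", "torso", "tortafenmi", "tortortalu", "torvi"
Count: 14

14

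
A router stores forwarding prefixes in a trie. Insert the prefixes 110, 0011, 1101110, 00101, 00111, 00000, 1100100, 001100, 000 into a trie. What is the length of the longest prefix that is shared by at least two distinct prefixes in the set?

Look for the deepest trie node that still has at least two words in its subtree.
e.g. "0011" and "001100" share the prefix "0011" of length 4; no pair shares a longer one.
Longest shared-prefix length: 4

4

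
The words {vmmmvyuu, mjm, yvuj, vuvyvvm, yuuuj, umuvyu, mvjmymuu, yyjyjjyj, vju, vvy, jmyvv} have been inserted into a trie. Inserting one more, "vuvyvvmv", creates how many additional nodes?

1

The longest prefix of "vuvyvvmv" already in the trie is "vuvyvvm" (length 7).
Each of the 1 remaining characters creates one node.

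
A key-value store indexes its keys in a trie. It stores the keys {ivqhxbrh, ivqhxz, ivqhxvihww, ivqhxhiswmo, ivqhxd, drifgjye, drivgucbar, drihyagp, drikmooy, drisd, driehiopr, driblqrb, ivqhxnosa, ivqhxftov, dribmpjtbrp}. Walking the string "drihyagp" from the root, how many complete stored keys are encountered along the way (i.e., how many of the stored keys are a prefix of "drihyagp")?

Walk "drihyagp" from the root; an end-of-word marker is hit whenever a stored word is a prefix of "drihyagp".
Prefixes of the query that are stored words: "drihyagp"
Count: 1

1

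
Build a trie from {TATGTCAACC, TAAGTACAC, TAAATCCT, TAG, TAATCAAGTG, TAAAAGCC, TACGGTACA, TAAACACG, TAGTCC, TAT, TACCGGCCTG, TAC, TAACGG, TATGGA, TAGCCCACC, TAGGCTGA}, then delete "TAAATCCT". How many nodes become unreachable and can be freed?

After clearing the end-marker at "TAAATCCT", prune upward until reaching a node still needed by another word.
The suffix "TCCT" (4 nodes) is used only by "TAAATCCT"; the node for "TAAA" still has the child "A", so pruning stops there.
Nodes removed: 4

4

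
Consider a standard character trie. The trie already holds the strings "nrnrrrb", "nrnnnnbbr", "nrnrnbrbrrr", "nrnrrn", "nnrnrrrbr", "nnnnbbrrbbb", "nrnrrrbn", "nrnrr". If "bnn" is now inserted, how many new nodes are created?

Nothing in the trie begins with "b"; the whole of "bnn" is new.
3 − 0 = 3 new nodes.

3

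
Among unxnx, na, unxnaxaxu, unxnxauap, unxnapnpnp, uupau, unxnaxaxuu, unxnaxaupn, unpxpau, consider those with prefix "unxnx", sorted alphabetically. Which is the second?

DFS of the "unxnx" subtree visits, in order: "unxnx", "unxnxauap"
Position 2: unxnxauap

unxnxauap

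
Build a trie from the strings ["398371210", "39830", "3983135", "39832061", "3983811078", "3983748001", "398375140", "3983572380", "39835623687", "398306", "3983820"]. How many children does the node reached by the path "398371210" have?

0

The children of the "398371210" node are the distinct next characters among strings starting with "398371210".
No stored string extends past "398371210".
That node has 0 child edges.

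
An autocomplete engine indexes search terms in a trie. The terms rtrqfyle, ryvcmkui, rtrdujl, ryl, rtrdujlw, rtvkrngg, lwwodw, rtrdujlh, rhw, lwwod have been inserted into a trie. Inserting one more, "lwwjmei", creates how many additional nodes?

The longest prefix of "lwwjmei" already in the trie is "lww" (length 3).
Each of the 4 remaining characters creates one node.

4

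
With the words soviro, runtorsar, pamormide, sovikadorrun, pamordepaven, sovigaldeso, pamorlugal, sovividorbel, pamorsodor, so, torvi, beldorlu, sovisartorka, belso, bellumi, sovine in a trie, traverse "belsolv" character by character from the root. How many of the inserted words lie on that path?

1

Traverse "belsolv" character by character; count nodes along the way that are marked as word ends.
Prefixes of the query that are stored words: "belso"
Count: 1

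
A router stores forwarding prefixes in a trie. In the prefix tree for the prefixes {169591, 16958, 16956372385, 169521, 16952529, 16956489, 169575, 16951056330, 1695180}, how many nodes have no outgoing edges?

9

Leaves are exactly the stored words that no other stored word extends.
Those words: "16951056330", "1695180", "169521", "16952529", "16956372385", "16956489", "169575", "16958", "169591"
Leaf count: 9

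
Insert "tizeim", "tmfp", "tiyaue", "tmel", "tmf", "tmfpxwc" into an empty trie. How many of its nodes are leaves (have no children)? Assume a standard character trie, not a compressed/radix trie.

Leaves are exactly the stored words that no other stored word extends.
Those words: "tiyaue", "tizeim", "tmel", "tmfpxwc"
Leaf count: 4

4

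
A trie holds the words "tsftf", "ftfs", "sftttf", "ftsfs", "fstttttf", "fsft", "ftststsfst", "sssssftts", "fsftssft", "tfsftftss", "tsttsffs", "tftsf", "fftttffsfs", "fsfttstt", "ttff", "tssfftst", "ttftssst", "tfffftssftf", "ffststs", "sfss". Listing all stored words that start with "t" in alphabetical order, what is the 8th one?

Words with prefix "t", in lexicographic order: "tfffftssftf", "tfsftftss", "tftsf", "tsftf", "tssfftst", "tsttsffs", "ttff", "ttftssst"
Position 8: ttftssst

ttftssst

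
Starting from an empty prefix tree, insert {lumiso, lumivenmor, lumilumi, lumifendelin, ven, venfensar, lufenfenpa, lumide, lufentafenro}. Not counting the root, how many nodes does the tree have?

For each word, the new-node count is its length minus the longest prefix already in the trie:
  "lumiso" → 6 new (l, u, m, i, s, o)
  "lumivenmor" → prefix "lumi" already present; 6 new (v, e, n, m, o, r)
  "lumilumi" → prefix "lumi" already present; 4 new (l, u, m, i)
  "lumifendelin" → prefix "lumi" already present; 8 new (f, e, n, d, e, l, i, n)
  "ven" → 3 new (v, e, n)
  "venfensar" → prefix "ven" already present; 6 new (f, e, n, s, a, r)
  "lufenfenpa" → prefix "lu" already present; 8 new (f, e, n, f, e, n, p, a)
  "lumide" → prefix "lumi" already present; 2 new (d, e)
  "lufentafenro" → prefix "lufen" already present; 7 new (t, a, f, e, n, r, o)
Total nodes = 6 + 6 + 4 + 8 + 3 + 6 + 8 + 2 + 7 = 50

50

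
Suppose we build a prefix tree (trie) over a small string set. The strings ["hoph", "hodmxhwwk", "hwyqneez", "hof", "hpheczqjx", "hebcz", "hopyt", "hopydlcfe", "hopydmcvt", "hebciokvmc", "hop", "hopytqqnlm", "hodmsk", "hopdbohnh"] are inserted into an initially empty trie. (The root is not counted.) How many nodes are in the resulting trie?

For each word, the new-node count is its length minus the longest prefix already in the trie:
  "hoph" → 4 new (h, o, p, h)
  "hodmxhwwk" → prefix "ho" already present; 7 new (d, m, x, h, w, w, k)
  "hwyqneez" → prefix "h" already present; 7 new (w, y, q, n, e, e, z)
  "hof" → prefix "ho" already present; 1 new (f)
  "hpheczqjx" → prefix "h" already present; 8 new (p, h, e, c, z, q, j, x)
  "hebcz" → prefix "h" already present; 4 new (e, b, c, z)
  "hopyt" → prefix "hop" already present; 2 new (y, t)
  "hopydlcfe" → prefix "hopy" already present; 5 new (d, l, c, f, e)
  "hopydmcvt" → prefix "hopyd" already present; 4 new (m, c, v, t)
  "hebciokvmc" → prefix "hebc" already present; 6 new (i, o, k, v, m, c)
  "hop" → prefix "hop" already present; 0 new (none)
  "hopytqqnlm" → prefix "hopyt" already present; 5 new (q, q, n, l, m)
  "hodmsk" → prefix "hodm" already present; 2 new (s, k)
  "hopdbohnh" → prefix "hop" already present; 6 new (d, b, o, h, n, h)
Total nodes = 4 + 7 + 7 + 1 + 8 + 4 + 2 + 5 + 4 + 6 + 0 + 5 + 2 + 6 = 61

61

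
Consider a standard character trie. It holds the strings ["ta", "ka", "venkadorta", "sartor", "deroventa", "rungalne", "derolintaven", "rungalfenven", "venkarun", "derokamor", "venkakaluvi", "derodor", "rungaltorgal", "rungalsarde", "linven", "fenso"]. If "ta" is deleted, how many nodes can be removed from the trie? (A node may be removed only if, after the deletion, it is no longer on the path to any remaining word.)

2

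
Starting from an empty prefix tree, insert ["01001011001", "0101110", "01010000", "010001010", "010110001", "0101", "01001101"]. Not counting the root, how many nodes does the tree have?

31

For each word, the new-node count is its length minus the longest prefix already in the trie:
  "01001011001" → 11 new (0, 1, 0, 0, 1, 0, 1, 1, 0, 0, 1)
  "0101110" → prefix "010" already present; 4 new (1, 1, 1, 0)
  "01010000" → prefix "0101" already present; 4 new (0, 0, 0, 0)
  "010001010" → prefix "0100" already present; 5 new (0, 1, 0, 1, 0)
  "010110001" → prefix "01011" already present; 4 new (0, 0, 0, 1)
  "0101" → prefix "0101" already present; 0 new (none)
  "01001101" → prefix "01001" already present; 3 new (1, 0, 1)
Total nodes = 11 + 4 + 4 + 5 + 4 + 0 + 3 = 31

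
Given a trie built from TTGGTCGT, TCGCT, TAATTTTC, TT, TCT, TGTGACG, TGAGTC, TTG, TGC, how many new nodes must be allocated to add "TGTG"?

"TGTG" is already a full path in the trie; only an end-marker is added.
No new nodes are needed: 0.

0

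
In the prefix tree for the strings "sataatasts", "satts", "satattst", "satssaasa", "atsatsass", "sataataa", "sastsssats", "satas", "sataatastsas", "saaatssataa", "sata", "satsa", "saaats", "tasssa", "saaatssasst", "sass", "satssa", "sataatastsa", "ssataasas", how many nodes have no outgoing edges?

A leaf is a node with no children — equivalently, the end of a word that is not a proper prefix of any other stored word.
Those words: "atsatsass", "saaatssasst", "saaatssataa", "sass", "sastsssats", "sataataa", "sataatastsas", "satas", "satattst", "satsa", "satssaasa", "satts", "ssataasas", "tasssa"
Leaf count: 14

14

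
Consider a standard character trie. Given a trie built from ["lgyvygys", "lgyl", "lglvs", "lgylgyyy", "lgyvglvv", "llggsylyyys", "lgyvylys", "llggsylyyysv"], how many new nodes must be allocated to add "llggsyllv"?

2

"llggsyl" is already a path in the trie; the remaining "lv" must be added.
Each of the 2 remaining characters creates one node.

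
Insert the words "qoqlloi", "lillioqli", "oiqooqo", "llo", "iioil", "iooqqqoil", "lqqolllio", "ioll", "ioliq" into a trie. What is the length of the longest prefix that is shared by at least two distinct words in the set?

3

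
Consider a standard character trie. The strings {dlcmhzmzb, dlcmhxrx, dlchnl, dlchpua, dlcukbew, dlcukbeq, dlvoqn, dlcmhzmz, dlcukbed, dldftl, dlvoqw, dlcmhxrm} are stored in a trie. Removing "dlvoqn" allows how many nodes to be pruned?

1

Walk "dlvoqn" from the leaf back toward the root, removing each node that no remaining word uses.
The suffix "n" (1 node) is used only by "dlvoqn"; the node for "dlvoq" still has the child "w", so pruning stops there.
Nodes removed: 1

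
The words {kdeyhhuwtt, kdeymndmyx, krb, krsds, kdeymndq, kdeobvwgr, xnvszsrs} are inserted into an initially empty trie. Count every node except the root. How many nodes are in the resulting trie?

36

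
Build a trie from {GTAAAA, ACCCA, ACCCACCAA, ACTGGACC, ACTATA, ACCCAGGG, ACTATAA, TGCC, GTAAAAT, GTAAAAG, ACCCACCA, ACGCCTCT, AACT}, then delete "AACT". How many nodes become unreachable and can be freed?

3

Walk "AACT" from the leaf back toward the root, removing each node that no remaining word uses.
The suffix "ACT" (3 nodes) is used only by "AACT"; the node for "A" still has the child "C", so pruning stops there.
Nodes removed: 3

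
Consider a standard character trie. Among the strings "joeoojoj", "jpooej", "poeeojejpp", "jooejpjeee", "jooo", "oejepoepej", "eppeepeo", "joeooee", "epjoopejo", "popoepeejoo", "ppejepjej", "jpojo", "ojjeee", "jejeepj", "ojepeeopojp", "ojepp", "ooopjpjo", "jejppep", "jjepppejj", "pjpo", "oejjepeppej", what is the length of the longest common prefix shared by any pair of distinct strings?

The deepest shared node is where two words last agree before diverging.
e.g. "joeooee" and "joeoojoj" share the prefix "joeoo" of length 5; no pair shares a longer one.
Longest shared-prefix length: 5

5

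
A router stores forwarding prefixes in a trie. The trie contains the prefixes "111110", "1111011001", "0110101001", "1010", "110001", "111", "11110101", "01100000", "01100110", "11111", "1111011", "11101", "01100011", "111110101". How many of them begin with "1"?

10

Traverse to the node for "1", then collect every word in that subtree.
Matches: "1010", "110001", "111", "11101", "11110101", "1111011", "1111011001", "11111", "111110", "111110101"
Count: 10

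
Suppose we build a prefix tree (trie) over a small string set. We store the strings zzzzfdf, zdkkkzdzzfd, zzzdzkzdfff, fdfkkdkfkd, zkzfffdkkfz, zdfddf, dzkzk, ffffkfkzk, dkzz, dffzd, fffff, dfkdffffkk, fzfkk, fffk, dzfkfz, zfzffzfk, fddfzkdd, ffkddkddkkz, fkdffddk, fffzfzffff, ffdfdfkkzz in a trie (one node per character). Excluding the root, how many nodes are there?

Count nodes per top-level branch (shared prefixes stored once):
  'd'-branch (dffzd, dfkdffffkk, dkzz, dzfkfz, dzkzk): 24 nodes
  'f'-branch (fddfzkdd, fdfkkdkfkd, ffdfdfkkzz, fffff, ffffkfkzk, fffk, fffzfzffff, ffkddkddkkz, fkdffddk, fzfkk): 61 nodes
  'z'-branch (zdfddf, zdkkkzdzzfd, zfzffzfk, zkzfffdkkfz, zzzdzkzdfff, zzzzfdf): 46 nodes
Sum: 131

131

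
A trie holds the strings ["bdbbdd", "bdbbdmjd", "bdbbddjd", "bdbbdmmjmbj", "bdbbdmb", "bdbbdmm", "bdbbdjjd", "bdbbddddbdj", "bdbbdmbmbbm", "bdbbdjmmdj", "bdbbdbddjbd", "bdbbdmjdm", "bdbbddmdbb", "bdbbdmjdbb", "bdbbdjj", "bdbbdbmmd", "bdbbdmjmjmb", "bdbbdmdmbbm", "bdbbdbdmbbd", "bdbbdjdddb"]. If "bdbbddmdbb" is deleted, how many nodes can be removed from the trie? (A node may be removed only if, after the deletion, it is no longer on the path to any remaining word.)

4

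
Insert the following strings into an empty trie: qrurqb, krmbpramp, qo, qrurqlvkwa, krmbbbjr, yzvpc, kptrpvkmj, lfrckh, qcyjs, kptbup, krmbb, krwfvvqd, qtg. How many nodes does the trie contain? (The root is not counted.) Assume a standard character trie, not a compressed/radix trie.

For each word, the new-node count is its length minus the longest prefix already in the trie:
  "qrurqb" → 6 new (q, r, u, r, q, b)
  "krmbpramp" → 9 new (k, r, m, b, p, r, a, m, p)
  "qo" → prefix "q" already present; 1 new (o)
  "qrurqlvkwa" → prefix "qrurq" already present; 5 new (l, v, k, w, a)
  "krmbbbjr" → prefix "krmb" already present; 4 new (b, b, j, r)
  "yzvpc" → 5 new (y, z, v, p, c)
  "kptrpvkmj" → prefix "k" already present; 8 new (p, t, r, p, v, k, m, j)
  "lfrckh" → 6 new (l, f, r, c, k, h)
  "qcyjs" → prefix "q" already present; 4 new (c, y, j, s)
  "kptbup" → prefix "kpt" already present; 3 new (b, u, p)
  "krmbb" → prefix "krmbb" already present; 0 new (none)
  "krwfvvqd" → prefix "kr" already present; 6 new (w, f, v, v, q, d)
  "qtg" → prefix "q" already present; 2 new (t, g)
Total nodes = 6 + 9 + 1 + 5 + 4 + 5 + 8 + 6 + 4 + 3 + 0 + 6 + 2 = 59

59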